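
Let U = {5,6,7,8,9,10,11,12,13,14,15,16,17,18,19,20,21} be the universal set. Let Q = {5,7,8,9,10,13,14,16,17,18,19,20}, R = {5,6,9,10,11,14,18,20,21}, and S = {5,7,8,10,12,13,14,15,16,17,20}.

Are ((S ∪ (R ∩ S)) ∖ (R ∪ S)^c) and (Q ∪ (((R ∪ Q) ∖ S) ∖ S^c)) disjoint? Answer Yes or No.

No

R ∩ S = {5,10,14,20}
S ∪ (R ∩ S) = {5,7,8,10,12,13,14,15,16,17,20}
R ∪ S = {5,6,7,8,9,10,11,12,13,14,15,16,17,18,20,21}
(R ∪ S)^c = {19}
(S ∪ (R ∩ S)) ∖ (R ∪ S)^c = {5,7,8,10,12,13,14,15,16,17,20}
R ∪ Q = {5,6,7,8,9,10,11,13,14,16,17,18,19,20,21}
(R ∪ Q) ∖ S = {6,9,11,18,19,21}
S^c = {6,9,11,18,19,21}
((R ∪ Q) ∖ S) ∖ S^c = {}
Q ∪ (((R ∪ Q) ∖ S) ∖ S^c) = {5,7,8,9,10,13,14,16,17,18,19,20}
5 lies in both, so they are not disjoint.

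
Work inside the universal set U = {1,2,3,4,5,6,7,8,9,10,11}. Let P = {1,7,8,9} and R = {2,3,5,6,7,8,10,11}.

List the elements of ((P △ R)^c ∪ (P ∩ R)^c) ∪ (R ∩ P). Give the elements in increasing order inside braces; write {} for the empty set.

P △ R = {1,2,3,5,6,9,10,11}
(P △ R)^c = {4,7,8}
P ∩ R = {7,8}
(P ∩ R)^c = {1,2,3,4,5,6,9,10,11}
(P △ R)^c ∪ (P ∩ R)^c = {1,2,3,4,5,6,7,8,9,10,11}
R ∩ P = {7,8}
((P △ R)^c ∪ (P ∩ R)^c) ∪ (R ∩ P) = {1,2,3,4,5,6,7,8,9,10,11}

{1,2,3,4,5,6,7,8,9,10,11}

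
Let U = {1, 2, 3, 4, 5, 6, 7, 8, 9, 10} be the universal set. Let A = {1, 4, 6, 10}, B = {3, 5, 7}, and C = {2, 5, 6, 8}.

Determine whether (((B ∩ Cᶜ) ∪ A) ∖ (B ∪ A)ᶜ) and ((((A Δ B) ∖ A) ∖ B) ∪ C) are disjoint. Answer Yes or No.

Cᶜ = {1, 3, 4, 7, 9, 10}
B ∩ Cᶜ = {3, 7}
(B ∩ Cᶜ) ∪ A = {1, 3, 4, 6, 7, 10}
B ∪ A = {1, 3, 4, 5, 6, 7, 10}
(B ∪ A)ᶜ = {2, 8, 9}
((B ∩ Cᶜ) ∪ A) ∖ (B ∪ A)ᶜ = {1, 3, 4, 6, 7, 10}
A Δ B = {1, 3, 4, 5, 6, 7, 10}
(A Δ B) ∖ A = {3, 5, 7}
((A Δ B) ∖ A) ∖ B = {}
(((A Δ B) ∖ A) ∖ B) ∪ C = {2, 5, 6, 8}
6 lies in both, so they are not disjoint.

No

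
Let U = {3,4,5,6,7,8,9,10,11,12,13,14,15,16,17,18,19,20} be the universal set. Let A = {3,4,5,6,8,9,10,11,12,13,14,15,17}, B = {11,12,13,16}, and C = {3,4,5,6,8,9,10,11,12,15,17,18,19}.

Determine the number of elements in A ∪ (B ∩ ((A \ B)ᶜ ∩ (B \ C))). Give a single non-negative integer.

14

A \ B = {3,4,5,6,8,9,10,14,15,17}
(A \ B)ᶜ = {7,11,12,13,16,18,19,20}
B \ C = {13,16}
(A \ B)ᶜ ∩ (B \ C) = {13,16}
B ∩ ((A \ B)ᶜ ∩ (B \ C)) = {13,16}
A ∪ (B ∩ ((A \ B)ᶜ ∩ (B \ C))) = {3,4,5,6,8,9,10,11,12,13,14,15,16,17}
|A ∪ (B ∩ ((A \ B)ᶜ ∩ (B \ C)))| = 14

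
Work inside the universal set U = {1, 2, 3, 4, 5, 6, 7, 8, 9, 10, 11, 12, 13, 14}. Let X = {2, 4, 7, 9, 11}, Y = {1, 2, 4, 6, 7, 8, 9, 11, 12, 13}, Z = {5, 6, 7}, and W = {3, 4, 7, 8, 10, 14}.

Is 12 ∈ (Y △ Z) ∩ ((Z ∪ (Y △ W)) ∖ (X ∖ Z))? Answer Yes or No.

12 ∈ Y and 12 ∉ Z, so 12 ∈ Y △ Z
12 ∈ Y and 12 ∉ W, so 12 ∈ Y △ W
12 ∉ Z and 12 ∈ (Y △ W), so 12 ∈ Z ∪ (Y △ W)
12 ∉ X and 12 ∉ Z, so 12 ∉ X ∖ Z
12 ∈ (Z ∪ (Y △ W)) and 12 ∉ (X ∖ Z), so 12 ∈ (Z ∪ (Y △ W)) ∖ (X ∖ Z)
12 ∈ (Y △ Z) and 12 ∈ ((Z ∪ (Y △ W)) ∖ (X ∖ Z)), so 12 ∈ (Y △ Z) ∩ ((Z ∪ (Y △ W)) ∖ (X ∖ Z))

Yes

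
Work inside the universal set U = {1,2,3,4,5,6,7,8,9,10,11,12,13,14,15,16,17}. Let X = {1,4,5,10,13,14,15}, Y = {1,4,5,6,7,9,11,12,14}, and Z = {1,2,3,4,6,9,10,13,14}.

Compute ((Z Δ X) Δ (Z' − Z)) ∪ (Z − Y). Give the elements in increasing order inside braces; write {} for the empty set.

{2,3,6,7,8,9,10,11,12,13,16,17}

Z Δ X = {2,3,5,6,9,15}
Z' = {5,7,8,11,12,15,16,17}
Z' − Z = {5,7,8,11,12,15,16,17}
(Z Δ X) Δ (Z' − Z) = {2,3,6,7,8,9,11,12,16,17}
Z − Y = {2,3,10,13}
((Z Δ X) Δ (Z' − Z)) ∪ (Z − Y) = {2,3,6,7,8,9,10,11,12,13,16,17}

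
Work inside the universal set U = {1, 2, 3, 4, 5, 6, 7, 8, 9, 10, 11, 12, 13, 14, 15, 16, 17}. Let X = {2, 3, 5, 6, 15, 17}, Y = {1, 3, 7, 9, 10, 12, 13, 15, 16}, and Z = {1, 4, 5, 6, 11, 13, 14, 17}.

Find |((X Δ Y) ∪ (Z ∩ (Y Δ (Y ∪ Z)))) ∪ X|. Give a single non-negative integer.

16

X Δ Y = {1, 2, 5, 6, 7, 9, 10, 12, 13, 16, 17}
Y ∪ Z = {1, 3, 4, 5, 6, 7, 9, 10, 11, 12, 13, 14, 15, 16, 17}
Y Δ (Y ∪ Z) = {4, 5, 6, 11, 14, 17}
Z ∩ (Y Δ (Y ∪ Z)) = {4, 5, 6, 11, 14, 17}
(X Δ Y) ∪ (Z ∩ (Y Δ (Y ∪ Z))) = {1, 2, 4, 5, 6, 7, 9, 10, 11, 12, 13, 14, 16, 17}
((X Δ Y) ∪ (Z ∩ (Y Δ (Y ∪ Z)))) ∪ X = {1, 2, 3, 4, 5, 6, 7, 9, 10, 11, 12, 13, 14, 15, 16, 17}
|((X Δ Y) ∪ (Z ∩ (Y Δ (Y ∪ Z)))) ∪ X| = 16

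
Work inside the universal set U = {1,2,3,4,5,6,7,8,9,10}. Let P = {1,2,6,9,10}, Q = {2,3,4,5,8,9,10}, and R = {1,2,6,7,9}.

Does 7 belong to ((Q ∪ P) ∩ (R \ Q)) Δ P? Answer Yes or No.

7 ∉ Q and 7 ∉ P, so 7 ∉ Q ∪ P
7 ∈ R and 7 ∉ Q, so 7 ∈ R \ Q
7 ∉ (Q ∪ P) and 7 ∈ (R \ Q), so 7 ∉ (Q ∪ P) ∩ (R \ Q)
7 ∉ ((Q ∪ P) ∩ (R \ Q)) and 7 ∉ P, so 7 ∉ ((Q ∪ P) ∩ (R \ Q)) Δ P

No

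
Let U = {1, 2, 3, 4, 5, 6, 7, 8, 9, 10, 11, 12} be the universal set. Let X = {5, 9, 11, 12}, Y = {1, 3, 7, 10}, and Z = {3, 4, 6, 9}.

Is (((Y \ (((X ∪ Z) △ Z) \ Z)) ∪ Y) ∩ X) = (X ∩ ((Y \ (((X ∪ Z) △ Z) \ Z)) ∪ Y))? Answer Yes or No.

Yes

X ∪ Z = {3, 4, 5, 6, 9, 11, 12}
(X ∪ Z) △ Z = {5, 11, 12}
((X ∪ Z) △ Z) \ Z = {5, 11, 12}
Y \ (((X ∪ Z) △ Z) \ Z) = {1, 3, 7, 10}
(Y \ (((X ∪ Z) △ Z) \ Z)) ∪ Y = {1, 3, 7, 10}
((Y \ (((X ∪ Z) △ Z) \ Z)) ∪ Y) ∩ X = {}
X ∩ ((Y \ (((X ∪ Z) △ Z) \ Z)) ∪ Y) = {}
Both equal {}, so ((Y \ (((X ∪ Z) △ Z) \ Z)) ∪ Y) ∩ X = X ∩ ((Y \ (((X ∪ Z) △ Z) \ Z)) ∪ Y).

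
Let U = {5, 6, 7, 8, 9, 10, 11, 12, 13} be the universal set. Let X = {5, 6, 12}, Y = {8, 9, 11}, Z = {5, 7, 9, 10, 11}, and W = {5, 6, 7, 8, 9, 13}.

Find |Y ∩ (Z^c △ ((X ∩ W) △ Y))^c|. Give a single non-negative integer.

1

Z^c = {6, 8, 12, 13}
X ∩ W = {5, 6}
(X ∩ W) △ Y = {5, 6, 8, 9, 11}
Z^c △ ((X ∩ W) △ Y) = {5, 9, 11, 12, 13}
(Z^c △ ((X ∩ W) △ Y))^c = {6, 7, 8, 10}
Y ∩ (Z^c △ ((X ∩ W) △ Y))^c = {8}
|Y ∩ (Z^c △ ((X ∩ W) △ Y))^c| = 1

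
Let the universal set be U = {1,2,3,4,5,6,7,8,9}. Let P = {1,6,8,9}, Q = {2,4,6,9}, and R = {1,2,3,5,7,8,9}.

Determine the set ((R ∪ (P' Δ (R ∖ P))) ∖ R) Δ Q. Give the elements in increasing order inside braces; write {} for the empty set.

P' = {2,3,4,5,7}
R ∖ P = {2,3,5,7}
P' Δ (R ∖ P) = {4}
R ∪ (P' Δ (R ∖ P)) = {1,2,3,4,5,7,8,9}
(R ∪ (P' Δ (R ∖ P))) ∖ R = {4}
((R ∪ (P' Δ (R ∖ P))) ∖ R) Δ Q = {2,6,9}

{2,6,9}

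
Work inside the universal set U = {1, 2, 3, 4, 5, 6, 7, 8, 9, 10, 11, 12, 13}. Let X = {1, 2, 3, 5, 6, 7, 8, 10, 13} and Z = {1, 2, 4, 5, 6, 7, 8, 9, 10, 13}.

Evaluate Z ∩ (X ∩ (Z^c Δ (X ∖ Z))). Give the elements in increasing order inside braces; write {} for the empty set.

Z^c = {3, 11, 12}
X ∖ Z = {3}
Z^c Δ (X ∖ Z) = {11, 12}
X ∩ (Z^c Δ (X ∖ Z)) = {}
Z ∩ (X ∩ (Z^c Δ (X ∖ Z))) = {}

{}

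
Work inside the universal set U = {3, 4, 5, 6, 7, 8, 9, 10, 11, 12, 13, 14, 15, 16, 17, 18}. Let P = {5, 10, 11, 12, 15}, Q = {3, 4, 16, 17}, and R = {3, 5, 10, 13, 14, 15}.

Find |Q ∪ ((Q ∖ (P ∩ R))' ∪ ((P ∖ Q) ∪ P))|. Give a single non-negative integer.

16

P ∩ R = {5, 10, 15}
Q ∖ (P ∩ R) = {3, 4, 16, 17}
(Q ∖ (P ∩ R))' = {5, 6, 7, 8, 9, 10, 11, 12, 13, 14, 15, 18}
P ∖ Q = {5, 10, 11, 12, 15}
(P ∖ Q) ∪ P = {5, 10, 11, 12, 15}
(Q ∖ (P ∩ R))' ∪ ((P ∖ Q) ∪ P) = {5, 6, 7, 8, 9, 10, 11, 12, 13, 14, 15, 18}
Q ∪ ((Q ∖ (P ∩ R))' ∪ ((P ∖ Q) ∪ P)) = {3, 4, 5, 6, 7, 8, 9, 10, 11, 12, 13, 14, 15, 16, 17, 18}
|Q ∪ ((Q ∖ (P ∩ R))' ∪ ((P ∖ Q) ∪ P))| = 16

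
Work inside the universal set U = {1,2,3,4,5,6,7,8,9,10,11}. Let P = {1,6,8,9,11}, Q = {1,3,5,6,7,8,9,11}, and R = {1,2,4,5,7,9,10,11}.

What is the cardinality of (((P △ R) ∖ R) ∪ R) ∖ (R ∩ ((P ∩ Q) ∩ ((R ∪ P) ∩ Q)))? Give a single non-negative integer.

P △ R = {2,4,5,6,7,8,10}
(P △ R) ∖ R = {6,8}
((P △ R) ∖ R) ∪ R = {1,2,4,5,6,7,8,9,10,11}
P ∩ Q = {1,6,8,9,11}
R ∪ P = {1,2,4,5,6,7,8,9,10,11}
(R ∪ P) ∩ Q = {1,5,6,7,8,9,11}
(P ∩ Q) ∩ ((R ∪ P) ∩ Q) = {1,6,8,9,11}
R ∩ ((P ∩ Q) ∩ ((R ∪ P) ∩ Q)) = {1,9,11}
(((P △ R) ∖ R) ∪ R) ∖ (R ∩ ((P ∩ Q) ∩ ((R ∪ P) ∩ Q))) = {2,4,5,6,7,8,10}
|(((P △ R) ∖ R) ∪ R) ∖ (R ∩ ((P ∩ Q) ∩ ((R ∪ P) ∩ Q)))| = 7

7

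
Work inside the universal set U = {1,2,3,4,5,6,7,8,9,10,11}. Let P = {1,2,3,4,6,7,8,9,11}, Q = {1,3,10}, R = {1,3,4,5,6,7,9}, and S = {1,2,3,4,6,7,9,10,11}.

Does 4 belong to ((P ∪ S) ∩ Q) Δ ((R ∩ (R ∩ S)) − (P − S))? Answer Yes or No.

4 ∈ P and 4 ∈ S, so 4 ∈ P ∪ S
4 ∈ (P ∪ S) and 4 ∉ Q, so 4 ∉ (P ∪ S) ∩ Q
4 ∈ R and 4 ∈ S, so 4 ∈ R ∩ S
4 ∈ R and 4 ∈ (R ∩ S), so 4 ∈ R ∩ (R ∩ S)
4 ∈ P and 4 ∈ S, so 4 ∉ P − S
4 ∈ (R ∩ (R ∩ S)) and 4 ∉ (P − S), so 4 ∈ (R ∩ (R ∩ S)) − (P − S)
4 ∉ ((P ∪ S) ∩ Q) and 4 ∈ ((R ∩ (R ∩ S)) − (P − S)), so 4 ∈ ((P ∪ S) ∩ Q) Δ ((R ∩ (R ∩ S)) − (P − S))

Yes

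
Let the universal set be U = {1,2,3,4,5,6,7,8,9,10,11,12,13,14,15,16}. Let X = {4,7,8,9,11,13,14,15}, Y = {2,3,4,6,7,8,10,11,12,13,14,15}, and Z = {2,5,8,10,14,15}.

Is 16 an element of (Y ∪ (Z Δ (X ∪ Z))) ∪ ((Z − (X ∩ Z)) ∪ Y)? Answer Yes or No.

16 ∉ X and 16 ∉ Z, so 16 ∉ X ∪ Z
16 ∉ Z and 16 ∉ (X ∪ Z), so 16 ∉ Z Δ (X ∪ Z)
16 ∉ Y and 16 ∉ (Z Δ (X ∪ Z)), so 16 ∉ Y ∪ (Z Δ (X ∪ Z))
16 ∉ X and 16 ∉ Z, so 16 ∉ X ∩ Z
16 ∉ Z and 16 ∉ (X ∩ Z), so 16 ∉ Z − (X ∩ Z)
16 ∉ (Z − (X ∩ Z)) and 16 ∉ Y, so 16 ∉ (Z − (X ∩ Z)) ∪ Y
16 ∉ (Y ∪ (Z Δ (X ∪ Z))) and 16 ∉ ((Z − (X ∩ Z)) ∪ Y), so 16 ∉ (Y ∪ (Z Δ (X ∪ Z))) ∪ ((Z − (X ∩ Z)) ∪ Y)

No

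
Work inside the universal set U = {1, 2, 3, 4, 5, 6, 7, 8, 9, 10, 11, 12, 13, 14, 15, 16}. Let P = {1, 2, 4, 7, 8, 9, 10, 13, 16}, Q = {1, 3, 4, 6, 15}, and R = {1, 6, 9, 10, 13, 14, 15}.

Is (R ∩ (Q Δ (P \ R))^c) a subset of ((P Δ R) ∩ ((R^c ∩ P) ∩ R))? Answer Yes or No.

No

P \ R = {2, 4, 7, 8, 16}
Q Δ (P \ R) = {1, 2, 3, 6, 7, 8, 15, 16}
(Q Δ (P \ R))^c = {4, 5, 9, 10, 11, 12, 13, 14}
R ∩ (Q Δ (P \ R))^c = {9, 10, 13, 14}
P Δ R = {2, 4, 6, 7, 8, 14, 15, 16}
R^c = {2, 3, 4, 5, 7, 8, 11, 12, 16}
R^c ∩ P = {2, 4, 7, 8, 16}
(R^c ∩ P) ∩ R = {}
(P Δ R) ∩ ((R^c ∩ P) ∩ R) = {}
9 ∈ R ∩ (Q Δ (P \ R))^c but 9 ∉ (P Δ R) ∩ ((R^c ∩ P) ∩ R), so the inclusion fails.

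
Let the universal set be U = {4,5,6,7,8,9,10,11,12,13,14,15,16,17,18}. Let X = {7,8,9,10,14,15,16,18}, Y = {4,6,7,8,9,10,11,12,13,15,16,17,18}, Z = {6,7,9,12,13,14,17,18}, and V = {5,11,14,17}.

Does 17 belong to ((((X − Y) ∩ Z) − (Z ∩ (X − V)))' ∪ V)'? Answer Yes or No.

17 ∉ X and 17 ∈ Y, so 17 ∉ X − Y
17 ∉ (X − Y) and 17 ∈ Z, so 17 ∉ (X − Y) ∩ Z
17 ∉ X and 17 ∈ V, so 17 ∉ X − V
17 ∈ Z and 17 ∉ (X − V), so 17 ∉ Z ∩ (X − V)
17 ∉ ((X − Y) ∩ Z) and 17 ∉ (Z ∩ (X − V)), so 17 ∉ ((X − Y) ∩ Z) − (Z ∩ (X − V))
17 ∈ (((X − Y) ∩ Z) − (Z ∩ (X − V)))' since 17 ∉ (((X − Y) ∩ Z) − (Z ∩ (X − V)))
17 ∈ (((X − Y) ∩ Z) − (Z ∩ (X − V)))' and 17 ∈ V, so 17 ∈ (((X − Y) ∩ Z) − (Z ∩ (X − V)))' ∪ V
17 ∉ ((((X − Y) ∩ Z) − (Z ∩ (X − V)))' ∪ V)' since 17 ∈ ((((X − Y) ∩ Z) − (Z ∩ (X − V)))' ∪ V)

No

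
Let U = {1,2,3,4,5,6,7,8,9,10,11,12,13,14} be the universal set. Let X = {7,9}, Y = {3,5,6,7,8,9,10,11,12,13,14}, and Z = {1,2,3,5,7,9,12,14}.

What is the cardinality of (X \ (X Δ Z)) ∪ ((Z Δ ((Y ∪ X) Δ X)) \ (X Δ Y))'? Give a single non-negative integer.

X Δ Z = {1,2,3,5,12,14}
X \ (X Δ Z) = {7,9}
Y ∪ X = {3,5,6,7,8,9,10,11,12,13,14}
(Y ∪ X) Δ X = {3,5,6,8,10,11,12,13,14}
Z Δ ((Y ∪ X) Δ X) = {1,2,6,7,8,9,10,11,13}
X Δ Y = {3,5,6,8,10,11,12,13,14}
(Z Δ ((Y ∪ X) Δ X)) \ (X Δ Y) = {1,2,7,9}
((Z Δ ((Y ∪ X) Δ X)) \ (X Δ Y))' = {3,4,5,6,8,10,11,12,13,14}
(X \ (X Δ Z)) ∪ ((Z Δ ((Y ∪ X) Δ X)) \ (X Δ Y))' = {3,4,5,6,7,8,9,10,11,12,13,14}
|(X \ (X Δ Z)) ∪ ((Z Δ ((Y ∪ X) Δ X)) \ (X Δ Y))'| = 12

12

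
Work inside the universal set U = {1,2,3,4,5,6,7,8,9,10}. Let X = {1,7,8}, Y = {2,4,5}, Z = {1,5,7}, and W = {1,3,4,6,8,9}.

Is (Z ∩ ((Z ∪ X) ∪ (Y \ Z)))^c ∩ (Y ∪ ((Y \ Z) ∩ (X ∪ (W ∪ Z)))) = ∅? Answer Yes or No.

Z ∪ X = {1,5,7,8}
Y \ Z = {2,4}
(Z ∪ X) ∪ (Y \ Z) = {1,2,4,5,7,8}
Z ∩ ((Z ∪ X) ∪ (Y \ Z)) = {1,5,7}
(Z ∩ ((Z ∪ X) ∪ (Y \ Z)))^c = {2,3,4,6,8,9,10}
W ∪ Z = {1,3,4,5,6,7,8,9}
X ∪ (W ∪ Z) = {1,3,4,5,6,7,8,9}
(Y \ Z) ∩ (X ∪ (W ∪ Z)) = {4}
Y ∪ ((Y \ Z) ∩ (X ∪ (W ∪ Z))) = {2,4,5}
2 lies in both, so they are not disjoint.

No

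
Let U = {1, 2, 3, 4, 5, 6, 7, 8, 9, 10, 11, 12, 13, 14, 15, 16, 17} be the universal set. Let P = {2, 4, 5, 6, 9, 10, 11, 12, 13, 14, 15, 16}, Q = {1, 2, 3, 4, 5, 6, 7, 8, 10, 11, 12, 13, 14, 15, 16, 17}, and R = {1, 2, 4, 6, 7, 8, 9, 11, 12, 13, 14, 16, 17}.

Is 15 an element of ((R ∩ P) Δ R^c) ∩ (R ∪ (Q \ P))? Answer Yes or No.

No

15 ∉ R and 15 ∈ P, so 15 ∉ R ∩ P
15 ∉ R, so 15 ∈ R^c
15 ∉ (R ∩ P) and 15 ∈ R^c, so 15 ∈ (R ∩ P) Δ R^c
15 ∈ Q and 15 ∈ P, so 15 ∉ Q \ P
15 ∉ R and 15 ∉ (Q \ P), so 15 ∉ R ∪ (Q \ P)
15 ∈ ((R ∩ P) Δ R^c) and 15 ∉ (R ∪ (Q \ P)), so 15 ∉ ((R ∩ P) Δ R^c) ∩ (R ∪ (Q \ P))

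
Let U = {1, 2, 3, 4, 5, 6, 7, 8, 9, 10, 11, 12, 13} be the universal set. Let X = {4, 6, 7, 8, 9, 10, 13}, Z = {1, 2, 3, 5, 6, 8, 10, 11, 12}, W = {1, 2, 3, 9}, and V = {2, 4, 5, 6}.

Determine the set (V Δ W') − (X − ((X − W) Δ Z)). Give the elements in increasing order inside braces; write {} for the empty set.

{2, 7, 11, 12, 13}

W' = {4, 5, 6, 7, 8, 10, 11, 12, 13}
V Δ W' = {2, 7, 8, 10, 11, 12, 13}
X − W = {4, 6, 7, 8, 10, 13}
(X − W) Δ Z = {1, 2, 3, 4, 5, 7, 11, 12, 13}
X − ((X − W) Δ Z) = {6, 8, 9, 10}
(V Δ W') − (X − ((X − W) Δ Z)) = {2, 7, 11, 12, 13}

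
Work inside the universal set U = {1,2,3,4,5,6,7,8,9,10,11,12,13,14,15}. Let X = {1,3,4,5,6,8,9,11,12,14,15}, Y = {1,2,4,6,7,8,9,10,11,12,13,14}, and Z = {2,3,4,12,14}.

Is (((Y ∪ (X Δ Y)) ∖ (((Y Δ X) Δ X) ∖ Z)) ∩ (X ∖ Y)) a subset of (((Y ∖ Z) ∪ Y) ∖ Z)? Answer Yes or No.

No

X Δ Y = {2,3,5,7,10,13,15}
Y ∪ (X Δ Y) = {1,2,3,4,5,6,7,8,9,10,11,12,13,14,15}
Y Δ X = {2,3,5,7,10,13,15}
(Y Δ X) Δ X = {1,2,4,6,7,8,9,10,11,12,13,14}
((Y Δ X) Δ X) ∖ Z = {1,6,7,8,9,10,11,13}
(Y ∪ (X Δ Y)) ∖ (((Y Δ X) Δ X) ∖ Z) = {2,3,4,5,12,14,15}
X ∖ Y = {3,5,15}
((Y ∪ (X Δ Y)) ∖ (((Y Δ X) Δ X) ∖ Z)) ∩ (X ∖ Y) = {3,5,15}
Y ∖ Z = {1,6,7,8,9,10,11,13}
(Y ∖ Z) ∪ Y = {1,2,4,6,7,8,9,10,11,12,13,14}
((Y ∖ Z) ∪ Y) ∖ Z = {1,6,7,8,9,10,11,13}
3 ∈ ((Y ∪ (X Δ Y)) ∖ (((Y Δ X) Δ X) ∖ Z)) ∩ (X ∖ Y) but 3 ∉ ((Y ∖ Z) ∪ Y) ∖ Z, so the inclusion fails.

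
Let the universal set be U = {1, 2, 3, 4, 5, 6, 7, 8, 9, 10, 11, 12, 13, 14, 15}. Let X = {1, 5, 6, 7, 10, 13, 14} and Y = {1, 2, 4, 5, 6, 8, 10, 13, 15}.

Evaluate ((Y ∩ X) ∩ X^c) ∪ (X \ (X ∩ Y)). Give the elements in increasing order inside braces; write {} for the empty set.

Y ∩ X = {1, 5, 6, 10, 13}
X^c = {2, 3, 4, 8, 9, 11, 12, 15}
(Y ∩ X) ∩ X^c = {}
X ∩ Y = {1, 5, 6, 10, 13}
X \ (X ∩ Y) = {7, 14}
((Y ∩ X) ∩ X^c) ∪ (X \ (X ∩ Y)) = {7, 14}

{7, 14}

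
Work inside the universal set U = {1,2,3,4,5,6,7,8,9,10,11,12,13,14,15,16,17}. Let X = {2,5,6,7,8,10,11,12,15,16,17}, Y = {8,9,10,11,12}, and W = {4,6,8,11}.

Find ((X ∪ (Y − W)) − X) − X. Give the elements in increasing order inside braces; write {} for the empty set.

Y − W = {9,10,12}
X ∪ (Y − W) = {2,5,6,7,8,9,10,11,12,15,16,17}
(X ∪ (Y − W)) − X = {9}
((X ∪ (Y − W)) − X) − X = {9}

{9}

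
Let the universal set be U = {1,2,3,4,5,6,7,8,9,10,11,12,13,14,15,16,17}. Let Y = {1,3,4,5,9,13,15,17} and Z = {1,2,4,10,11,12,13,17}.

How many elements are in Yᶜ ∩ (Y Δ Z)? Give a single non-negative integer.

4

Yᶜ = {2,6,7,8,10,11,12,14,16}
Y Δ Z = {2,3,5,9,10,11,12,15}
Yᶜ ∩ (Y Δ Z) = {2,10,11,12}
|Yᶜ ∩ (Y Δ Z)| = 4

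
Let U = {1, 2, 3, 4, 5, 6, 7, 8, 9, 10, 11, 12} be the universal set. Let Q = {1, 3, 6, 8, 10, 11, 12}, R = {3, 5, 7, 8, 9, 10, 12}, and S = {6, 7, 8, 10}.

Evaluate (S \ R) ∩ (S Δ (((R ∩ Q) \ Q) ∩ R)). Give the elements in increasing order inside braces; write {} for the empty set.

S \ R = {6}
R ∩ Q = {3, 8, 10, 12}
(R ∩ Q) \ Q = {}
((R ∩ Q) \ Q) ∩ R = {}
S Δ (((R ∩ Q) \ Q) ∩ R) = {6, 7, 8, 10}
(S \ R) ∩ (S Δ (((R ∩ Q) \ Q) ∩ R)) = {6}

{6}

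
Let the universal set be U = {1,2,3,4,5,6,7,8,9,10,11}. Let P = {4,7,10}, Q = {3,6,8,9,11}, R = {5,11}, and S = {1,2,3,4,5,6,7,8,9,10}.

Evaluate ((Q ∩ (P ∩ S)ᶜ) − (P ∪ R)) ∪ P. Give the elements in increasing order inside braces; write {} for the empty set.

{3,4,6,7,8,9,10}

P ∩ S = {4,7,10}
(P ∩ S)ᶜ = {1,2,3,5,6,8,9,11}
Q ∩ (P ∩ S)ᶜ = {3,6,8,9,11}
P ∪ R = {4,5,7,10,11}
(Q ∩ (P ∩ S)ᶜ) − (P ∪ R) = {3,6,8,9}
((Q ∩ (P ∩ S)ᶜ) − (P ∪ R)) ∪ P = {3,4,6,7,8,9,10}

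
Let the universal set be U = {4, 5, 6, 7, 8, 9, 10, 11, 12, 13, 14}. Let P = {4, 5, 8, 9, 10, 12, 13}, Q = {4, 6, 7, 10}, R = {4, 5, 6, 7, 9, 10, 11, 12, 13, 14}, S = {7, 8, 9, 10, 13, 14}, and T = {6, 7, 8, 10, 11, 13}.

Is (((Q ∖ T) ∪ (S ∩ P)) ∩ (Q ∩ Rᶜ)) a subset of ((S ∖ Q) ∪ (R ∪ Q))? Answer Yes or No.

Q ∖ T = {4}
S ∩ P = {8, 9, 10, 13}
(Q ∖ T) ∪ (S ∩ P) = {4, 8, 9, 10, 13}
Rᶜ = {8}
Q ∩ Rᶜ = {}
((Q ∖ T) ∪ (S ∩ P)) ∩ (Q ∩ Rᶜ) = {}
S ∖ Q = {8, 9, 13, 14}
R ∪ Q = {4, 5, 6, 7, 9, 10, 11, 12, 13, 14}
(S ∖ Q) ∪ (R ∪ Q) = {4, 5, 6, 7, 8, 9, 10, 11, 12, 13, 14}
Every element of {} is in {4, 5, 6, 7, 8, 9, 10, 11, 12, 13, 14}, so ((Q ∖ T) ∪ (S ∩ P)) ∩ (Q ∩ Rᶜ) ⊆ (S ∖ Q) ∪ (R ∪ Q).

Yes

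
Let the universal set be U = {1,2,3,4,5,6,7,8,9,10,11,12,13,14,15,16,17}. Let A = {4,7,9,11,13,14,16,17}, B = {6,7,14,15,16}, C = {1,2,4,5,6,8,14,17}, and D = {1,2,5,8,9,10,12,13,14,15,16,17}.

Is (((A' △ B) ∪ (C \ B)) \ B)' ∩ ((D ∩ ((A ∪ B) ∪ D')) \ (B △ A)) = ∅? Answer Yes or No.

No

A' = {1,2,3,5,6,8,10,12,15}
A' △ B = {1,2,3,5,7,8,10,12,14,16}
C \ B = {1,2,4,5,8,17}
(A' △ B) ∪ (C \ B) = {1,2,3,4,5,7,8,10,12,14,16,17}
((A' △ B) ∪ (C \ B)) \ B = {1,2,3,4,5,8,10,12,17}
(((A' △ B) ∪ (C \ B)) \ B)' = {6,7,9,11,13,14,15,16}
A ∪ B = {4,6,7,9,11,13,14,15,16,17}
D' = {3,4,6,7,11}
(A ∪ B) ∪ D' = {3,4,6,7,9,11,13,14,15,16,17}
D ∩ ((A ∪ B) ∪ D') = {9,13,14,15,16,17}
B △ A = {4,6,9,11,13,15,17}
(D ∩ ((A ∪ B) ∪ D')) \ (B △ A) = {14,16}
14 lies in both, so they are not disjoint.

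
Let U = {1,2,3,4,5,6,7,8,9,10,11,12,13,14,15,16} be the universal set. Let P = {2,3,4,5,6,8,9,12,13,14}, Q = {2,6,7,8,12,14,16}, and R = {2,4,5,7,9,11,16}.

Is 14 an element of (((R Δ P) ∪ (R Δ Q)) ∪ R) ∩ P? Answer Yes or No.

Yes

14 ∉ R and 14 ∈ P, so 14 ∈ R Δ P
14 ∉ R and 14 ∈ Q, so 14 ∈ R Δ Q
14 ∈ (R Δ P) and 14 ∈ (R Δ Q), so 14 ∈ (R Δ P) ∪ (R Δ Q)
14 ∈ ((R Δ P) ∪ (R Δ Q)) and 14 ∉ R, so 14 ∈ ((R Δ P) ∪ (R Δ Q)) ∪ R
14 ∈ (((R Δ P) ∪ (R Δ Q)) ∪ R) and 14 ∈ P, so 14 ∈ (((R Δ P) ∪ (R Δ Q)) ∪ R) ∩ P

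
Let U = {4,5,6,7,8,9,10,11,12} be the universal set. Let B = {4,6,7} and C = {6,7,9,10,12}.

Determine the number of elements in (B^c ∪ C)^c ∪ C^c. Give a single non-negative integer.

4

B^c = {5,8,9,10,11,12}
B^c ∪ C = {5,6,7,8,9,10,11,12}
(B^c ∪ C)^c = {4}
C^c = {4,5,8,11}
(B^c ∪ C)^c ∪ C^c = {4,5,8,11}
|(B^c ∪ C)^c ∪ C^c| = 4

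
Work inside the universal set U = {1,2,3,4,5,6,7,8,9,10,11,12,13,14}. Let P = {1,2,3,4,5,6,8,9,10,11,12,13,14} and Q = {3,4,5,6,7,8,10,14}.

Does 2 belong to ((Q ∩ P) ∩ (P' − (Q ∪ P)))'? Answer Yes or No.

2 ∉ Q and 2 ∈ P, so 2 ∉ Q ∩ P
2 ∈ P, so 2 ∉ P'
2 ∉ Q and 2 ∈ P, so 2 ∈ Q ∪ P
2 ∉ P' and 2 ∈ (Q ∪ P), so 2 ∉ P' − (Q ∪ P)
2 ∉ (Q ∩ P) and 2 ∉ (P' − (Q ∪ P)), so 2 ∉ (Q ∩ P) ∩ (P' − (Q ∪ P))
2 ∈ ((Q ∩ P) ∩ (P' − (Q ∪ P)))' since 2 ∉ ((Q ∩ P) ∩ (P' − (Q ∪ P)))

Yes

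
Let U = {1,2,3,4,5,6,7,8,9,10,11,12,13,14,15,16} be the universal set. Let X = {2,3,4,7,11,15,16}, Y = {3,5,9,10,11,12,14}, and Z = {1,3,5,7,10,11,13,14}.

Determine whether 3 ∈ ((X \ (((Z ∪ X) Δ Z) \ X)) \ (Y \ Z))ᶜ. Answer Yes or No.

No

3 ∈ Z and 3 ∈ X, so 3 ∈ Z ∪ X
3 ∈ (Z ∪ X) and 3 ∈ Z, so 3 ∉ (Z ∪ X) Δ Z
3 ∉ ((Z ∪ X) Δ Z) and 3 ∈ X, so 3 ∉ ((Z ∪ X) Δ Z) \ X
3 ∈ X and 3 ∉ (((Z ∪ X) Δ Z) \ X), so 3 ∈ X \ (((Z ∪ X) Δ Z) \ X)
3 ∈ Y and 3 ∈ Z, so 3 ∉ Y \ Z
3 ∈ (X \ (((Z ∪ X) Δ Z) \ X)) and 3 ∉ (Y \ Z), so 3 ∈ (X \ (((Z ∪ X) Δ Z) \ X)) \ (Y \ Z)
3 ∉ ((X \ (((Z ∪ X) Δ Z) \ X)) \ (Y \ Z))ᶜ since 3 ∈ ((X \ (((Z ∪ X) Δ Z) \ X)) \ (Y \ Z))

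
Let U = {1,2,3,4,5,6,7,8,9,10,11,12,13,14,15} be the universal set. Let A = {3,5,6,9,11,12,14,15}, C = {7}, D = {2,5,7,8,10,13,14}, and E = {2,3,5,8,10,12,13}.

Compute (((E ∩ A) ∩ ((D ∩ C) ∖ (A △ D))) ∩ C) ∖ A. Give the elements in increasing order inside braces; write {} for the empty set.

{}

E ∩ A = {3,5,12}
D ∩ C = {7}
A △ D = {2,3,6,7,8,9,10,11,12,13,15}
(D ∩ C) ∖ (A △ D) = {}
(E ∩ A) ∩ ((D ∩ C) ∖ (A △ D)) = {}
((E ∩ A) ∩ ((D ∩ C) ∖ (A △ D))) ∩ C = {}
(((E ∩ A) ∩ ((D ∩ C) ∖ (A △ D))) ∩ C) ∖ A = {}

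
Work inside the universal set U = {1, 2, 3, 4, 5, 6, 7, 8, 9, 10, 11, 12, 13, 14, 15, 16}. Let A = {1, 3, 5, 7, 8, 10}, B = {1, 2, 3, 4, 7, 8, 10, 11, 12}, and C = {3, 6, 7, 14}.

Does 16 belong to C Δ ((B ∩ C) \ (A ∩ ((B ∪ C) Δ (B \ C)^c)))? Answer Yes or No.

No

16 ∉ B and 16 ∉ C, so 16 ∉ B ∩ C
16 ∉ B and 16 ∉ C, so 16 ∉ B ∪ C
16 ∉ B and 16 ∉ C, so 16 ∉ B \ C
16 ∈ (B \ C)^c since 16 ∉ (B \ C)
16 ∉ (B ∪ C) and 16 ∈ (B \ C)^c, so 16 ∈ (B ∪ C) Δ (B \ C)^c
16 ∉ A and 16 ∈ ((B ∪ C) Δ (B \ C)^c), so 16 ∉ A ∩ ((B ∪ C) Δ (B \ C)^c)
16 ∉ (B ∩ C) and 16 ∉ (A ∩ ((B ∪ C) Δ (B \ C)^c)), so 16 ∉ (B ∩ C) \ (A ∩ ((B ∪ C) Δ (B \ C)^c))
16 ∉ C and 16 ∉ ((B ∩ C) \ (A ∩ ((B ∪ C) Δ (B \ C)^c))), so 16 ∉ C Δ ((B ∩ C) \ (A ∩ ((B ∪ C) Δ (B \ C)^c)))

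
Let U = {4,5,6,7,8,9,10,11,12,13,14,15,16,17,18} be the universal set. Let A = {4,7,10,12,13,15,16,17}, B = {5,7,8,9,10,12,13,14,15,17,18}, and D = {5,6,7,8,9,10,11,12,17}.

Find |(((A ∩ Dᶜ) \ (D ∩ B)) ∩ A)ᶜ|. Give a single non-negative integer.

Dᶜ = {4,13,14,15,16,18}
A ∩ Dᶜ = {4,13,15,16}
D ∩ B = {5,7,8,9,10,12,17}
(A ∩ Dᶜ) \ (D ∩ B) = {4,13,15,16}
((A ∩ Dᶜ) \ (D ∩ B)) ∩ A = {4,13,15,16}
(((A ∩ Dᶜ) \ (D ∩ B)) ∩ A)ᶜ = {5,6,7,8,9,10,11,12,14,17,18}
|(((A ∩ Dᶜ) \ (D ∩ B)) ∩ A)ᶜ| = 11

11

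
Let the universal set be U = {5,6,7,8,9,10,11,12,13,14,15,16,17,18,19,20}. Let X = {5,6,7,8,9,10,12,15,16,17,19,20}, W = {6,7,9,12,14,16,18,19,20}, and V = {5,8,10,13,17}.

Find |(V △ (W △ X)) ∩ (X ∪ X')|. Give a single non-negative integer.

4

W △ X = {5,8,10,14,15,17,18}
V △ (W △ X) = {13,14,15,18}
X' = {11,13,14,18}
X ∪ X' = {5,6,7,8,9,10,11,12,13,14,15,16,17,18,19,20}
(V △ (W △ X)) ∩ (X ∪ X') = {13,14,15,18}
|(V △ (W △ X)) ∩ (X ∪ X')| = 4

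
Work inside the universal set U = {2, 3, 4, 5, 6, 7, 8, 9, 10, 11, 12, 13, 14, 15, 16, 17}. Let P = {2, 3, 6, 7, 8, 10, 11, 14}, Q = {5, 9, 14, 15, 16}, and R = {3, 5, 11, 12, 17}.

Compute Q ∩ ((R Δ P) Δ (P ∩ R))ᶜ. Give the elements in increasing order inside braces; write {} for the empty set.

R Δ P = {2, 5, 6, 7, 8, 10, 12, 14, 17}
P ∩ R = {3, 11}
(R Δ P) Δ (P ∩ R) = {2, 3, 5, 6, 7, 8, 10, 11, 12, 14, 17}
((R Δ P) Δ (P ∩ R))ᶜ = {4, 9, 13, 15, 16}
Q ∩ ((R Δ P) Δ (P ∩ R))ᶜ = {9, 15, 16}

{9, 15, 16}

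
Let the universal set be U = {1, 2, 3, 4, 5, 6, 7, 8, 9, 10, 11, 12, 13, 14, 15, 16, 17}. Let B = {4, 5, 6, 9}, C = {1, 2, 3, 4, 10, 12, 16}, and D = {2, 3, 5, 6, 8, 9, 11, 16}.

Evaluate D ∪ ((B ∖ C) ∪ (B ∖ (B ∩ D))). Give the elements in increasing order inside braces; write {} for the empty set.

B ∖ C = {5, 6, 9}
B ∩ D = {5, 6, 9}
B ∖ (B ∩ D) = {4}
(B ∖ C) ∪ (B ∖ (B ∩ D)) = {4, 5, 6, 9}
D ∪ ((B ∖ C) ∪ (B ∖ (B ∩ D))) = {2, 3, 4, 5, 6, 8, 9, 11, 16}

{2, 3, 4, 5, 6, 8, 9, 11, 16}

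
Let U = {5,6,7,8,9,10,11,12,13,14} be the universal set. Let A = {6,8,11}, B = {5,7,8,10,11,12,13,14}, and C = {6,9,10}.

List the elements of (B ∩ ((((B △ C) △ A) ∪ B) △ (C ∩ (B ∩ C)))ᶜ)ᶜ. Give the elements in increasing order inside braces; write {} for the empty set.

B △ C = {5,6,7,8,9,11,12,13,14}
(B △ C) △ A = {5,7,9,12,13,14}
((B △ C) △ A) ∪ B = {5,7,8,9,10,11,12,13,14}
B ∩ C = {10}
C ∩ (B ∩ C) = {10}
(((B △ C) △ A) ∪ B) △ (C ∩ (B ∩ C)) = {5,7,8,9,11,12,13,14}
((((B △ C) △ A) ∪ B) △ (C ∩ (B ∩ C)))ᶜ = {6,10}
B ∩ ((((B △ C) △ A) ∪ B) △ (C ∩ (B ∩ C)))ᶜ = {10}
(B ∩ ((((B △ C) △ A) ∪ B) △ (C ∩ (B ∩ C)))ᶜ)ᶜ = {5,6,7,8,9,11,12,13,14}

{5,6,7,8,9,11,12,13,14}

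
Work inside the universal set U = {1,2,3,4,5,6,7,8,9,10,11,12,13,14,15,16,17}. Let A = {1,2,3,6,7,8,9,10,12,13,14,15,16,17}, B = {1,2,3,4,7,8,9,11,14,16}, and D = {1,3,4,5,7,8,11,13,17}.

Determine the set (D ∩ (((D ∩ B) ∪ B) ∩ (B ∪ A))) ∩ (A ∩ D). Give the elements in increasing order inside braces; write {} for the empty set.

{1,3,7,8}

D ∩ B = {1,3,4,7,8,11}
(D ∩ B) ∪ B = {1,2,3,4,7,8,9,11,14,16}
B ∪ A = {1,2,3,4,6,7,8,9,10,11,12,13,14,15,16,17}
((D ∩ B) ∪ B) ∩ (B ∪ A) = {1,2,3,4,7,8,9,11,14,16}
D ∩ (((D ∩ B) ∪ B) ∩ (B ∪ A)) = {1,3,4,7,8,11}
A ∩ D = {1,3,7,8,13,17}
(D ∩ (((D ∩ B) ∪ B) ∩ (B ∪ A))) ∩ (A ∩ D) = {1,3,7,8}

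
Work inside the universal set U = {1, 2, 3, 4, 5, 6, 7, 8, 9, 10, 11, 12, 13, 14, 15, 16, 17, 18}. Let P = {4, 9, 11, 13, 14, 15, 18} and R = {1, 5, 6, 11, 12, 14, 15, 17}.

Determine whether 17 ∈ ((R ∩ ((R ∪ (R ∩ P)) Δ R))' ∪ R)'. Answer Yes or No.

17 ∈ R and 17 ∉ P, so 17 ∉ R ∩ P
17 ∈ R and 17 ∉ (R ∩ P), so 17 ∈ R ∪ (R ∩ P)
17 ∈ (R ∪ (R ∩ P)) and 17 ∈ R, so 17 ∉ (R ∪ (R ∩ P)) Δ R
17 ∈ R and 17 ∉ ((R ∪ (R ∩ P)) Δ R), so 17 ∉ R ∩ ((R ∪ (R ∩ P)) Δ R)
17 ∈ (R ∩ ((R ∪ (R ∩ P)) Δ R))' since 17 ∉ (R ∩ ((R ∪ (R ∩ P)) Δ R))
17 ∈ (R ∩ ((R ∪ (R ∩ P)) Δ R))' and 17 ∈ R, so 17 ∈ (R ∩ ((R ∪ (R ∩ P)) Δ R))' ∪ R
17 ∉ ((R ∩ ((R ∪ (R ∩ P)) Δ R))' ∪ R)' since 17 ∈ ((R ∩ ((R ∪ (R ∩ P)) Δ R))' ∪ R)

No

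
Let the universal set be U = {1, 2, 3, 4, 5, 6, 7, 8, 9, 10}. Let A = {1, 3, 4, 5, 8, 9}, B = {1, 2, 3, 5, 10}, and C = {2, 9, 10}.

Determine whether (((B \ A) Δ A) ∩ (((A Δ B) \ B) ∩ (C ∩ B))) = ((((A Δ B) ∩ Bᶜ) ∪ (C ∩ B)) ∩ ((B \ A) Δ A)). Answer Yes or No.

No

B \ A = {2, 10}
(B \ A) Δ A = {1, 2, 3, 4, 5, 8, 9, 10}
A Δ B = {2, 4, 8, 9, 10}
(A Δ B) \ B = {4, 8, 9}
C ∩ B = {2, 10}
((A Δ B) \ B) ∩ (C ∩ B) = {}
((B \ A) Δ A) ∩ (((A Δ B) \ B) ∩ (C ∩ B)) = {}
Bᶜ = {4, 6, 7, 8, 9}
(A Δ B) ∩ Bᶜ = {4, 8, 9}
((A Δ B) ∩ Bᶜ) ∪ (C ∩ B) = {2, 4, 8, 9, 10}
(((A Δ B) ∩ Bᶜ) ∪ (C ∩ B)) ∩ ((B \ A) Δ A) = {2, 4, 8, 9, 10}
2 ∈ (((A Δ B) ∩ Bᶜ) ∪ (C ∩ B)) ∩ ((B \ A) Δ A) but 2 ∉ ((B \ A) Δ A) ∩ (((A Δ B) \ B) ∩ (C ∩ B)), so they differ.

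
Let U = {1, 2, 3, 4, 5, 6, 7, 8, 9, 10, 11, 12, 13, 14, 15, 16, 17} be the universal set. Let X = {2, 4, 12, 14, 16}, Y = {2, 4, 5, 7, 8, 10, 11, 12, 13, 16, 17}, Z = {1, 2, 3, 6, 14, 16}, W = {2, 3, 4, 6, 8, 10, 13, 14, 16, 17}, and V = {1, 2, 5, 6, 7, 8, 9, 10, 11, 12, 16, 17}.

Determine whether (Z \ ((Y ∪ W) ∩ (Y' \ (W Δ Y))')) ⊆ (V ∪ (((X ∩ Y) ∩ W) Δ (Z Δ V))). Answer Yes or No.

Y ∪ W = {2, 3, 4, 5, 6, 7, 8, 10, 11, 12, 13, 14, 16, 17}
Y' = {1, 3, 6, 9, 14, 15}
W Δ Y = {3, 5, 6, 7, 11, 12, 14}
Y' \ (W Δ Y) = {1, 9, 15}
(Y' \ (W Δ Y))' = {2, 3, 4, 5, 6, 7, 8, 10, 11, 12, 13, 14, 16, 17}
(Y ∪ W) ∩ (Y' \ (W Δ Y))' = {2, 3, 4, 5, 6, 7, 8, 10, 11, 12, 13, 14, 16, 17}
Z \ ((Y ∪ W) ∩ (Y' \ (W Δ Y))') = {1}
X ∩ Y = {2, 4, 12, 16}
(X ∩ Y) ∩ W = {2, 4, 16}
Z Δ V = {3, 5, 7, 8, 9, 10, 11, 12, 14, 17}
((X ∩ Y) ∩ W) Δ (Z Δ V) = {2, 3, 4, 5, 7, 8, 9, 10, 11, 12, 14, 16, 17}
V ∪ (((X ∩ Y) ∩ W) Δ (Z Δ V)) = {1, 2, 3, 4, 5, 6, 7, 8, 9, 10, 11, 12, 14, 16, 17}
Every element of {1} is in {1, 2, 3, 4, 5, 6, 7, 8, 9, 10, 11, 12, 14, 16, 17}, so Z \ ((Y ∪ W) ∩ (Y' \ (W Δ Y))') ⊆ V ∪ (((X ∩ Y) ∩ W) Δ (Z Δ V)).

Yes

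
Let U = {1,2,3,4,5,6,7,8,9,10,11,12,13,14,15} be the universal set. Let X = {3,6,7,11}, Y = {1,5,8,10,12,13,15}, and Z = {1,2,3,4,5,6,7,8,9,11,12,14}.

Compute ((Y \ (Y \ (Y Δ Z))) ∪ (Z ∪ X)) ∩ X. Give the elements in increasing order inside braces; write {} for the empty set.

Y Δ Z = {2,3,4,6,7,9,10,11,13,14,15}
Y \ (Y Δ Z) = {1,5,8,12}
Y \ (Y \ (Y Δ Z)) = {10,13,15}
Z ∪ X = {1,2,3,4,5,6,7,8,9,11,12,14}
(Y \ (Y \ (Y Δ Z))) ∪ (Z ∪ X) = {1,2,3,4,5,6,7,8,9,10,11,12,13,14,15}
((Y \ (Y \ (Y Δ Z))) ∪ (Z ∪ X)) ∩ X = {3,6,7,11}

{3,6,7,11}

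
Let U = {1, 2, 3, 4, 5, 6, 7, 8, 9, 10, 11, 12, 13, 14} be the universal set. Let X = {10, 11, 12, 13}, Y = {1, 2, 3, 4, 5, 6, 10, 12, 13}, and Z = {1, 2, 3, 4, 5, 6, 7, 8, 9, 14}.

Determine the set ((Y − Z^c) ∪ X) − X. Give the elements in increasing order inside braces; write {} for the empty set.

Z^c = {10, 11, 12, 13}
Y − Z^c = {1, 2, 3, 4, 5, 6}
(Y − Z^c) ∪ X = {1, 2, 3, 4, 5, 6, 10, 11, 12, 13}
((Y − Z^c) ∪ X) − X = {1, 2, 3, 4, 5, 6}

{1, 2, 3, 4, 5, 6}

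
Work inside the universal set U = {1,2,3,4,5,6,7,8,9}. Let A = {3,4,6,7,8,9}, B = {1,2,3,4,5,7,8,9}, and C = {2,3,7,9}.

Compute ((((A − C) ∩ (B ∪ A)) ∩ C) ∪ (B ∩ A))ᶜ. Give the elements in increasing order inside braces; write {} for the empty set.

A − C = {4,6,8}
B ∪ A = {1,2,3,4,5,6,7,8,9}
(A − C) ∩ (B ∪ A) = {4,6,8}
((A − C) ∩ (B ∪ A)) ∩ C = {}
B ∩ A = {3,4,7,8,9}
(((A − C) ∩ (B ∪ A)) ∩ C) ∪ (B ∩ A) = {3,4,7,8,9}
((((A − C) ∩ (B ∪ A)) ∩ C) ∪ (B ∩ A))ᶜ = {1,2,5,6}

{1,2,5,6}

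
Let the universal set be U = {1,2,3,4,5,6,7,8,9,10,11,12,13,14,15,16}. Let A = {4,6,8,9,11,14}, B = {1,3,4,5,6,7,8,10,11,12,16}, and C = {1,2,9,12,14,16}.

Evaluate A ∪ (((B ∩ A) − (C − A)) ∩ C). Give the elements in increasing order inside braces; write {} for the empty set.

{4,6,8,9,11,14}

B ∩ A = {4,6,8,11}
C − A = {1,2,12,16}
(B ∩ A) − (C − A) = {4,6,8,11}
((B ∩ A) − (C − A)) ∩ C = {}
A ∪ (((B ∩ A) − (C − A)) ∩ C) = {4,6,8,9,11,14}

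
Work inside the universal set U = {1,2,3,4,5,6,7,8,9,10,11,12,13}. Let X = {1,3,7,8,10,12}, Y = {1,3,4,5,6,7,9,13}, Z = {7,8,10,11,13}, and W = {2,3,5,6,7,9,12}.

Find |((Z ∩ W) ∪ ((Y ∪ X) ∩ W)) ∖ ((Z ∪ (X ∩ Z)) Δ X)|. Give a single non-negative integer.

Z ∩ W = {7}
Y ∪ X = {1,3,4,5,6,7,8,9,10,12,13}
(Y ∪ X) ∩ W = {3,5,6,7,9,12}
(Z ∩ W) ∪ ((Y ∪ X) ∩ W) = {3,5,6,7,9,12}
X ∩ Z = {7,8,10}
Z ∪ (X ∩ Z) = {7,8,10,11,13}
(Z ∪ (X ∩ Z)) Δ X = {1,3,11,12,13}
((Z ∩ W) ∪ ((Y ∪ X) ∩ W)) ∖ ((Z ∪ (X ∩ Z)) Δ X) = {5,6,7,9}
|((Z ∩ W) ∪ ((Y ∪ X) ∩ W)) ∖ ((Z ∪ (X ∩ Z)) Δ X)| = 4

4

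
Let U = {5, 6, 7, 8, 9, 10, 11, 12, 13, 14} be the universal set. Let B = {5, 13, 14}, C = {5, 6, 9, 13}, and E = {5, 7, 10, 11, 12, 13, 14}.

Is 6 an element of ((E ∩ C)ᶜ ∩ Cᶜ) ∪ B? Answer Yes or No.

6 ∉ E and 6 ∈ C, so 6 ∉ E ∩ C
6 ∈ (E ∩ C)ᶜ since 6 ∉ (E ∩ C)
6 ∈ C, so 6 ∉ Cᶜ
6 ∈ (E ∩ C)ᶜ and 6 ∉ Cᶜ, so 6 ∉ (E ∩ C)ᶜ ∩ Cᶜ
6 ∉ ((E ∩ C)ᶜ ∩ Cᶜ) and 6 ∉ B, so 6 ∉ ((E ∩ C)ᶜ ∩ Cᶜ) ∪ B

No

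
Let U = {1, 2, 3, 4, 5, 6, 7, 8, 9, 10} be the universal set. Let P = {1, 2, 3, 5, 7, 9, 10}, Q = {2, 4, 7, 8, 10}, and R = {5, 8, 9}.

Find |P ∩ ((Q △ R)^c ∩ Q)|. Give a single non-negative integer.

0

Q △ R = {2, 4, 5, 7, 9, 10}
(Q △ R)^c = {1, 3, 6, 8}
(Q △ R)^c ∩ Q = {8}
P ∩ ((Q △ R)^c ∩ Q) = {}
|P ∩ ((Q △ R)^c ∩ Q)| = 0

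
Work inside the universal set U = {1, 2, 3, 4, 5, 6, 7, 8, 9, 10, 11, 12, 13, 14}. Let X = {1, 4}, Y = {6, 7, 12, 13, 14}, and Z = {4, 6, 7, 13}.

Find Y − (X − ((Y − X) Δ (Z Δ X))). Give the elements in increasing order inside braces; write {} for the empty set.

{6, 7, 12, 13, 14}

Y − X = {6, 7, 12, 13, 14}
Z Δ X = {1, 6, 7, 13}
(Y − X) Δ (Z Δ X) = {1, 12, 14}
X − ((Y − X) Δ (Z Δ X)) = {4}
Y − (X − ((Y − X) Δ (Z Δ X))) = {6, 7, 12, 13, 14}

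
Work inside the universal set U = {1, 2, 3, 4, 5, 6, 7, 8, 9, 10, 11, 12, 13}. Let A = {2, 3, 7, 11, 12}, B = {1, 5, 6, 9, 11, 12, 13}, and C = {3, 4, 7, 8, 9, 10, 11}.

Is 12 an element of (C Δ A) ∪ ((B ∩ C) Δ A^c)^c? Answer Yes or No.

12 ∉ C and 12 ∈ A, so 12 ∈ C Δ A
12 ∈ B and 12 ∉ C, so 12 ∉ B ∩ C
12 ∈ A, so 12 ∉ A^c
12 ∉ (B ∩ C) and 12 ∉ A^c, so 12 ∉ (B ∩ C) Δ A^c
12 ∈ ((B ∩ C) Δ A^c)^c since 12 ∉ ((B ∩ C) Δ A^c)
12 ∈ (C Δ A) and 12 ∈ ((B ∩ C) Δ A^c)^c, so 12 ∈ (C Δ A) ∪ ((B ∩ C) Δ A^c)^c

Yes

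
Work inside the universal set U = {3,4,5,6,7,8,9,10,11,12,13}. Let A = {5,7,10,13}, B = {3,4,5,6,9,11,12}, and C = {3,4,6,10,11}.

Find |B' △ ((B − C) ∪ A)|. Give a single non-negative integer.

4

B' = {7,8,10,13}
B − C = {5,9,12}
(B − C) ∪ A = {5,7,9,10,12,13}
B' △ ((B − C) ∪ A) = {5,8,9,12}
|B' △ ((B − C) ∪ A)| = 4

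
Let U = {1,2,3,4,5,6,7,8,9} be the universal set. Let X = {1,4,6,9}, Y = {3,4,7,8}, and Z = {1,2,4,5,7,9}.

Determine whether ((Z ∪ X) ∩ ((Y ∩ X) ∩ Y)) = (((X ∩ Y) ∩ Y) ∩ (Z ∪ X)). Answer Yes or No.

Z ∪ X = {1,2,4,5,6,7,9}
Y ∩ X = {4}
(Y ∩ X) ∩ Y = {4}
(Z ∪ X) ∩ ((Y ∩ X) ∩ Y) = {4}
X ∩ Y = {4}
(X ∩ Y) ∩ Y = {4}
((X ∩ Y) ∩ Y) ∩ (Z ∪ X) = {4}
Both equal {4}, so (Z ∪ X) ∩ ((Y ∩ X) ∩ Y) = ((X ∩ Y) ∩ Y) ∩ (Z ∪ X).

Yes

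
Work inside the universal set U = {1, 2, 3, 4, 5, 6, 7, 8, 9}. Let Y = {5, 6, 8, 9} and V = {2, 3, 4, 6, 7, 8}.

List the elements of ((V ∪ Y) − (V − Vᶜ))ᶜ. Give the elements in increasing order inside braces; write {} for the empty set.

{1, 2, 3, 4, 6, 7, 8}

V ∪ Y = {2, 3, 4, 5, 6, 7, 8, 9}
Vᶜ = {1, 5, 9}
V − Vᶜ = {2, 3, 4, 6, 7, 8}
(V ∪ Y) − (V − Vᶜ) = {5, 9}
((V ∪ Y) − (V − Vᶜ))ᶜ = {1, 2, 3, 4, 6, 7, 8}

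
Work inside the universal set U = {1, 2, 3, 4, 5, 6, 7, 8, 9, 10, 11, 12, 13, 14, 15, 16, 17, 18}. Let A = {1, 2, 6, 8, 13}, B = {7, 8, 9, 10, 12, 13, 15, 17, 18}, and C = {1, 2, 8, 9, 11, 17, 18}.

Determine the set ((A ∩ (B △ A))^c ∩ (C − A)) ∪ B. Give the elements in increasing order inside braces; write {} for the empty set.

{7, 8, 9, 10, 11, 12, 13, 15, 17, 18}

B △ A = {1, 2, 6, 7, 9, 10, 12, 15, 17, 18}
A ∩ (B △ A) = {1, 2, 6}
(A ∩ (B △ A))^c = {3, 4, 5, 7, 8, 9, 10, 11, 12, 13, 14, 15, 16, 17, 18}
C − A = {9, 11, 17, 18}
(A ∩ (B △ A))^c ∩ (C − A) = {9, 11, 17, 18}
((A ∩ (B △ A))^c ∩ (C − A)) ∪ B = {7, 8, 9, 10, 11, 12, 13, 15, 17, 18}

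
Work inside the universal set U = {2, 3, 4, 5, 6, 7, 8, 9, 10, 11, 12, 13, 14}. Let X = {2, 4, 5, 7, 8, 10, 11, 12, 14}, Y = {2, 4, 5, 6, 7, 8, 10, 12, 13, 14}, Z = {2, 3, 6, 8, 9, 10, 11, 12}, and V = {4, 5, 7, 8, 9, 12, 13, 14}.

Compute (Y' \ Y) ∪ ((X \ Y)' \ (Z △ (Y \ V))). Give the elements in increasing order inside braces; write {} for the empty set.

Y' = {3, 9, 11}
Y' \ Y = {3, 9, 11}
X \ Y = {11}
(X \ Y)' = {2, 3, 4, 5, 6, 7, 8, 9, 10, 12, 13, 14}
Y \ V = {2, 6, 10}
Z △ (Y \ V) = {3, 8, 9, 11, 12}
(X \ Y)' \ (Z △ (Y \ V)) = {2, 4, 5, 6, 7, 10, 13, 14}
(Y' \ Y) ∪ ((X \ Y)' \ (Z △ (Y \ V))) = {2, 3, 4, 5, 6, 7, 9, 10, 11, 13, 14}

{2, 3, 4, 5, 6, 7, 9, 10, 11, 13, 14}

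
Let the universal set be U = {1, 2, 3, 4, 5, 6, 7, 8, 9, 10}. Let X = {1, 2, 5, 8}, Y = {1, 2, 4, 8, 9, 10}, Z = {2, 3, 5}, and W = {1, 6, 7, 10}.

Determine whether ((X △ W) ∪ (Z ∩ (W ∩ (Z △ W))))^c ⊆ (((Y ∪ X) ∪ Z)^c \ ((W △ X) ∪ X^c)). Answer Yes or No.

No

X △ W = {2, 5, 6, 7, 8, 10}
Z △ W = {1, 2, 3, 5, 6, 7, 10}
W ∩ (Z △ W) = {1, 6, 7, 10}
Z ∩ (W ∩ (Z △ W)) = {}
(X △ W) ∪ (Z ∩ (W ∩ (Z △ W))) = {2, 5, 6, 7, 8, 10}
((X △ W) ∪ (Z ∩ (W ∩ (Z △ W))))^c = {1, 3, 4, 9}
Y ∪ X = {1, 2, 4, 5, 8, 9, 10}
(Y ∪ X) ∪ Z = {1, 2, 3, 4, 5, 8, 9, 10}
((Y ∪ X) ∪ Z)^c = {6, 7}
W △ X = {2, 5, 6, 7, 8, 10}
X^c = {3, 4, 6, 7, 9, 10}
(W △ X) ∪ X^c = {2, 3, 4, 5, 6, 7, 8, 9, 10}
((Y ∪ X) ∪ Z)^c \ ((W △ X) ∪ X^c) = {}
1 ∈ ((X △ W) ∪ (Z ∩ (W ∩ (Z △ W))))^c but 1 ∉ ((Y ∪ X) ∪ Z)^c \ ((W △ X) ∪ X^c), so the inclusion fails.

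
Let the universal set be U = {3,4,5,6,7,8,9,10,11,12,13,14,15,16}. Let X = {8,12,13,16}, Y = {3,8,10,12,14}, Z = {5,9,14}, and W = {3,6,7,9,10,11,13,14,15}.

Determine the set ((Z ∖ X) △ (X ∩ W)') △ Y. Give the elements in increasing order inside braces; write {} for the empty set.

Z ∖ X = {5,9,14}
X ∩ W = {13}
(X ∩ W)' = {3,4,5,6,7,8,9,10,11,12,14,15,16}
(Z ∖ X) △ (X ∩ W)' = {3,4,6,7,8,10,11,12,15,16}
((Z ∖ X) △ (X ∩ W)') △ Y = {4,6,7,11,14,15,16}

{4,6,7,11,14,15,16}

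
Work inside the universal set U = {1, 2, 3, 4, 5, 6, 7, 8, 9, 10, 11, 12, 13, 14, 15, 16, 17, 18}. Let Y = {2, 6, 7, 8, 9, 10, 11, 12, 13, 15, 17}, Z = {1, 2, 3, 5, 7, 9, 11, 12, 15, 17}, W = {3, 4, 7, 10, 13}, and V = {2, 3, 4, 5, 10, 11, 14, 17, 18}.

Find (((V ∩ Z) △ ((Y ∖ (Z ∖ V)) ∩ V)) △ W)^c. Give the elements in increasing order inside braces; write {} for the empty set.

{1, 2, 3, 6, 8, 9, 10, 11, 12, 14, 15, 16, 17, 18}

V ∩ Z = {2, 3, 5, 11, 17}
Z ∖ V = {1, 7, 9, 12, 15}
Y ∖ (Z ∖ V) = {2, 6, 8, 10, 11, 13, 17}
(Y ∖ (Z ∖ V)) ∩ V = {2, 10, 11, 17}
(V ∩ Z) △ ((Y ∖ (Z ∖ V)) ∩ V) = {3, 5, 10}
((V ∩ Z) △ ((Y ∖ (Z ∖ V)) ∩ V)) △ W = {4, 5, 7, 13}
(((V ∩ Z) △ ((Y ∖ (Z ∖ V)) ∩ V)) △ W)^c = {1, 2, 3, 6, 8, 9, 10, 11, 12, 14, 15, 16, 17, 18}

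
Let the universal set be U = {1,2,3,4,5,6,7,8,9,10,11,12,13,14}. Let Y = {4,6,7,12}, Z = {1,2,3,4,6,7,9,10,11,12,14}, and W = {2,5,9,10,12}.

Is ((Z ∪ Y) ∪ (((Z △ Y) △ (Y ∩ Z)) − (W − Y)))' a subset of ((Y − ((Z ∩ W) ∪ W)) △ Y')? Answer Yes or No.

Z ∪ Y = {1,2,3,4,6,7,9,10,11,12,14}
Z △ Y = {1,2,3,9,10,11,14}
Y ∩ Z = {4,6,7,12}
(Z △ Y) △ (Y ∩ Z) = {1,2,3,4,6,7,9,10,11,12,14}
W − Y = {2,5,9,10}
((Z △ Y) △ (Y ∩ Z)) − (W − Y) = {1,3,4,6,7,11,12,14}
(Z ∪ Y) ∪ (((Z △ Y) △ (Y ∩ Z)) − (W − Y)) = {1,2,3,4,6,7,9,10,11,12,14}
((Z ∪ Y) ∪ (((Z △ Y) △ (Y ∩ Z)) − (W − Y)))' = {5,8,13}
Z ∩ W = {2,9,10,12}
(Z ∩ W) ∪ W = {2,5,9,10,12}
Y − ((Z ∩ W) ∪ W) = {4,6,7}
Y' = {1,2,3,5,8,9,10,11,13,14}
(Y − ((Z ∩ W) ∪ W)) △ Y' = {1,2,3,4,5,6,7,8,9,10,11,13,14}
Every element of {5,8,13} is in {1,2,3,4,5,6,7,8,9,10,11,13,14}, so ((Z ∪ Y) ∪ (((Z △ Y) △ (Y ∩ Z)) − (W − Y)))' ⊆ (Y − ((Z ∩ W) ∪ W)) △ Y'.

Yes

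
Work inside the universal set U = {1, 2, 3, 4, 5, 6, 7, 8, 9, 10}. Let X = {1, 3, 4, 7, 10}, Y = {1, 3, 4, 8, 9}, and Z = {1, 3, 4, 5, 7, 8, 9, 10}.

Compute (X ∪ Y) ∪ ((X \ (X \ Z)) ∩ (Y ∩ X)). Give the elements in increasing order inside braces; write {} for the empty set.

{1, 3, 4, 7, 8, 9, 10}

X ∪ Y = {1, 3, 4, 7, 8, 9, 10}
X \ Z = {}
X \ (X \ Z) = {1, 3, 4, 7, 10}
Y ∩ X = {1, 3, 4}
(X \ (X \ Z)) ∩ (Y ∩ X) = {1, 3, 4}
(X ∪ Y) ∪ ((X \ (X \ Z)) ∩ (Y ∩ X)) = {1, 3, 4, 7, 8, 9, 10}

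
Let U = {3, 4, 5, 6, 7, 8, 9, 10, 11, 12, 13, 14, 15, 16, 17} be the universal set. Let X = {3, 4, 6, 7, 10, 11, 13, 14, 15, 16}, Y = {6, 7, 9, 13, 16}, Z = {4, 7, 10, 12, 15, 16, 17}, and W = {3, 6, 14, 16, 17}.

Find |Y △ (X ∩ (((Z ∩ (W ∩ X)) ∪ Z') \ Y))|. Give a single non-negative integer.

W ∩ X = {3, 6, 14, 16}
Z ∩ (W ∩ X) = {16}
Z' = {3, 5, 6, 8, 9, 11, 13, 14}
(Z ∩ (W ∩ X)) ∪ Z' = {3, 5, 6, 8, 9, 11, 13, 14, 16}
((Z ∩ (W ∩ X)) ∪ Z') \ Y = {3, 5, 8, 11, 14}
X ∩ (((Z ∩ (W ∩ X)) ∪ Z') \ Y) = {3, 11, 14}
Y △ (X ∩ (((Z ∩ (W ∩ X)) ∪ Z') \ Y)) = {3, 6, 7, 9, 11, 13, 14, 16}
|Y △ (X ∩ (((Z ∩ (W ∩ X)) ∪ Z') \ Y))| = 8

8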